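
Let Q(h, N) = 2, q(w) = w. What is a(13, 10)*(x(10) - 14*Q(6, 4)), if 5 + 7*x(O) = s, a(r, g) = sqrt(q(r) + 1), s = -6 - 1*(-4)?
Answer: -29*sqrt(14) ≈ -108.51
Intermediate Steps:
s = -2 (s = -6 + 4 = -2)
a(r, g) = sqrt(1 + r) (a(r, g) = sqrt(r + 1) = sqrt(1 + r))
x(O) = -1 (x(O) = -5/7 + (1/7)*(-2) = -5/7 - 2/7 = -1)
a(13, 10)*(x(10) - 14*Q(6, 4)) = sqrt(1 + 13)*(-1 - 14*2) = sqrt(14)*(-1 - 28) = sqrt(14)*(-29) = -29*sqrt(14)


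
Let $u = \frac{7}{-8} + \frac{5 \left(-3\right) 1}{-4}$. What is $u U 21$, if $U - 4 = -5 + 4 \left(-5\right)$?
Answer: $- \frac{10143}{8} \approx -1267.9$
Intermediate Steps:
$U = -21$ ($U = 4 + \left(-5 + 4 \left(-5\right)\right) = 4 - 25 = -21$)
$u = \frac{23}{8}$ ($u = 7 \left(- \frac{1}{8}\right) + \left(-15\right) 1 \left(- \frac{1}{4}\right) = - \frac{7}{8} - - \frac{15}{4} = - \frac{7}{8} + \frac{15}{4} = \frac{23}{8} \approx 2.875$)
$u U 21 = \frac{23}{8} \left(-21\right) 21 = \left(- \frac{483}{8}\right) 21 = - \frac{10143}{8}$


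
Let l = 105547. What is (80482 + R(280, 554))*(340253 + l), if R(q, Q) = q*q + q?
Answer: 70954419600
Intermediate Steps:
R(q, Q) = q + q² (R(q, Q) = q² + q = q + q²)
(80482 + R(280, 554))*(340253 + l) = (80482 + 280*(1 + 280))*(340253 + 105547) = (80482 + 280*281)*445800 = (80482 + 78680)*445800 = 159162*445800 = 70954419600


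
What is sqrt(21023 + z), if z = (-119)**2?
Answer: 4*sqrt(2199) ≈ 187.57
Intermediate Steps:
z = 14161
sqrt(21023 + z) = sqrt(21023 + 14161) = sqrt(35184) = 4*sqrt(2199)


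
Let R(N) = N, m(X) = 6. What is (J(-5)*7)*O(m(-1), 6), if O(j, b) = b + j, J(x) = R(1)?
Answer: 84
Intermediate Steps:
J(x) = 1
(J(-5)*7)*O(m(-1), 6) = (1*7)*(6 + 6) = 7*12 = 84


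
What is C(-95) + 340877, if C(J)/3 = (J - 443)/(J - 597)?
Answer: 117944249/346 ≈ 3.4088e+5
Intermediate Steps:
C(J) = 3*(-443 + J)/(-597 + J) (C(J) = 3*((J - 443)/(J - 597)) = 3*((-443 + J)/(-597 + J)) = 3*(-443 + J)/(-597 + J))
C(-95) + 340877 = 3*(-443 - 95)/(-597 - 95) + 340877 = 3*(-538)/(-692) + 340877 = 3*(-1/692)*(-538) + 340877 = 807/346 + 340877 = 117944249/346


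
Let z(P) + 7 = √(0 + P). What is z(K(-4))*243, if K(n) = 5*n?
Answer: -1701 + 486*I*√5 ≈ -1701.0 + 1086.7*I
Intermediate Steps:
z(P) = -7 + √P (z(P) = -7 + √(0 + P) = -7 + √P)
z(K(-4))*243 = (-7 + √(5*(-4)))*243 = (-7 + √(-20))*243 = (-7 + 2*I*√5)*243 = -1701 + 486*I*√5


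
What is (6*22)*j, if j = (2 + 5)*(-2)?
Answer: -1848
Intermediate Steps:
j = -14 (j = 7*(-2) = -14)
(6*22)*j = (6*22)*(-14) = 132*(-14) = -1848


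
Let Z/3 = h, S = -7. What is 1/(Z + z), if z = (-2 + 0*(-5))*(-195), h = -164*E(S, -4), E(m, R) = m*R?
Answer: -1/13386 ≈ -7.4705e-5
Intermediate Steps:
E(m, R) = R*m
h = -4592 (h = -(-656)*(-7) = -164*28 = -4592)
Z = -13776 (Z = 3*(-4592) = -13776)
z = 390 (z = (-2 + 0)*(-195) = -2*(-195) = 390)
1/(Z + z) = 1/(-13776 + 390) = 1/(-13386) = -1/13386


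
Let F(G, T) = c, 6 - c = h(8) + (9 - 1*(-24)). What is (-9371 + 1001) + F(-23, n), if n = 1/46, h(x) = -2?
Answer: -8395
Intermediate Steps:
n = 1/46 ≈ 0.021739
c = -25 (c = 6 - (-2 + (9 - 1*(-24))) = 6 - (-2 + (9 + 24)) = 6 - (-2 + 33) = 6 - 1*31 = 6 - 31 = -25)
F(G, T) = -25
(-9371 + 1001) + F(-23, n) = (-9371 + 1001) - 25 = -8370 - 25 = -8395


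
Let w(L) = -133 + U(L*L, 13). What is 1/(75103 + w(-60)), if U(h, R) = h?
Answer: 1/78570 ≈ 1.2727e-5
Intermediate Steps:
w(L) = -133 + L² (w(L) = -133 + L*L = -133 + L²)
1/(75103 + w(-60)) = 1/(75103 + (-133 + (-60)²)) = 1/(75103 + (-133 + 3600)) = 1/(75103 + 3467) = 1/78570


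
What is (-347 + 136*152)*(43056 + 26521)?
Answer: 1414152525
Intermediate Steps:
(-347 + 136*152)*(43056 + 26521) = (-347 + 20672)*69577 = 20325*69577 = 1414152525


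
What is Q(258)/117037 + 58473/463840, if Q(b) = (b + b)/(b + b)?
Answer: 6843968341/54286442080 ≈ 0.12607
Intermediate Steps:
Q(b) = 1 (Q(b) = (2*b)/((2*b)) = (2*b)*(1/(2*b)) = 1)
Q(258)/117037 + 58473/463840 = 1/117037 + 58473/463840 = 6843968341/54286442080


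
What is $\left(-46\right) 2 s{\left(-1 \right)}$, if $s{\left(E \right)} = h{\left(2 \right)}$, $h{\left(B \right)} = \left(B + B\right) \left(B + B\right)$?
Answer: $-1472$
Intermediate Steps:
$h{\left(B \right)} = 4 B^{2}$ ($h{\left(B \right)} = 2 B 2 B = 4 B^{2}$)
$s{\left(E \right)} = 16$ ($s{\left(E \right)} = 4 \cdot 2^{2} = 4 \cdot 4 = 16$)
$\left(-46\right) 2 s{\left(-1 \right)} = \left(-46\right) 2 \cdot 16 = \left(-92\right) 16 = -1472$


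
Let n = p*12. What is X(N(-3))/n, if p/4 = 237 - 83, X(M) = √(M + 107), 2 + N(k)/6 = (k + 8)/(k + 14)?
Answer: 5*√473/81312 ≈ 0.0013374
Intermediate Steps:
N(k) = -12 + 6*(8 + k)/(14 + k) (N(k) = -12 + 6*((k + 8)/(k + 14)) = -12 + 6*((8 + k)/(14 + k)) = -12 + 6*(8 + k)/(14 + k))
X(M) = √(107 + M)
p = 616 (p = 4*(237 - 83) = 4*154 = 616)
n = 7392 (n = 616*12 = 7392)
X(N(-3))/n = √(107 + 6*(-20 - 1*(-3))/(14 - 3))/7392 = √(107 + 6*(-20 + 3)/11)*(1/7392) = √(107 + 6*(1/11)*(-17))*(1/7392) = √(107 - 102/11)*(1/7392) = √(1075/11)*(1/7392) = (5*√473/11)*(1/7392) = 5*√473/81312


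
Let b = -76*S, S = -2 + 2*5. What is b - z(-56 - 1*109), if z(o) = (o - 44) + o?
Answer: -234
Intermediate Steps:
S = 8 (S = -2 + 10 = 8)
z(o) = -44 + 2*o (z(o) = (-44 + o) + o = -44 + 2*o)
b = -608 (b = -76*8 = -608)
b - z(-56 - 1*109) = -608 - (-44 + 2*(-56 - 1*109)) = -608 - (-44 + 2*(-56 - 109)) = -608 - (-44 + 2*(-165)) = -608 - (-44 - 330) = -608 - 1*(-374) = -608 + 374 = -234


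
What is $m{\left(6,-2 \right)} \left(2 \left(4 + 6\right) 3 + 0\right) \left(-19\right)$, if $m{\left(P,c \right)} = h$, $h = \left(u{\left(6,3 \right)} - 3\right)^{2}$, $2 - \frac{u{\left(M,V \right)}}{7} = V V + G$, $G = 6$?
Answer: $-10073040$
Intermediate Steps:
$u{\left(M,V \right)} = -28 - 7 V^{2}$ ($u{\left(M,V \right)} = 14 - 7 \left(V V + 6\right) = 14 - 7 \left(V^{2} + 6\right) = 14 - 7 \left(6 + V^{2}\right) = 14 - \left(42 + 7 V^{2}\right) = -28 - 7 V^{2}$)
$h = 8836$ ($h = \left(\left(-28 - 7 \cdot 3^{2}\right) - 3\right)^{2} = \left(\left(-28 - 63\right) - 3\right)^{2} = \left(-91 - 3\right)^{2} = \left(-94\right)^{2} = 8836$)
$m{\left(P,c \right)} = 8836$
$m{\left(6,-2 \right)} \left(2 \left(4 + 6\right) 3 + 0\right) \left(-19\right) = 8836 \left(2 \left(4 + 6\right) 3 + 0\right) \left(-19\right) = 8836 \left(2 \cdot 10 \cdot 3 + 0\right) \left(-19\right) = 8836 \left(2 \cdot 30 + 0\right) \left(-19\right) = 8836 \left(60 + 0\right) \left(-19\right) = 8836 \cdot 60 \left(-19\right) = 530160 \left(-19\right) = -10073040$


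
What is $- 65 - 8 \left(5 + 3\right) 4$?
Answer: $16640$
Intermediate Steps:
$- 65 - 8 \left(5 + 3\right) 4 = - 65 \left(-8\right) 8 \cdot 4 = - 65 \left(\left(-64\right) 4\right) = \left(-65\right) \left(-256\right) = 16640$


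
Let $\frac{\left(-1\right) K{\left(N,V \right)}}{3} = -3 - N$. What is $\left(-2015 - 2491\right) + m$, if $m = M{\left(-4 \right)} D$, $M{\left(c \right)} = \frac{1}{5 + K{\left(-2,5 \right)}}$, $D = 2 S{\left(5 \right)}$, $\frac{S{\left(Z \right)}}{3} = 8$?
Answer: $-4500$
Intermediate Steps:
$S{\left(Z \right)} = 24$ ($S{\left(Z \right)} = 3 \cdot 8 = 24$)
$K{\left(N,V \right)} = 9 + 3 N$ ($K{\left(N,V \right)} = - 3 \left(-3 - N\right) = 9 + 3 N$)
$D = 48$ ($D = 2 \cdot 24 = 48$)
$M{\left(c \right)} = \frac{1}{8}$ ($M{\left(c \right)} = \frac{1}{5 + \left(9 + 3 \left(-2\right)\right)} = \frac{1}{5 + \left(9 - 6\right)} = \frac{1}{5 + 3} = \frac{1}{8}$)
$m = 6$ ($m = \frac{1}{8} \cdot 48 = 6$)
$\left(-2015 - 2491\right) + m = \left(-2015 - 2491\right) + 6 = -4506 + 6 = -4500$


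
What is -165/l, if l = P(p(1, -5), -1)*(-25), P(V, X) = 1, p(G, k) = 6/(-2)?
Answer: 33/5 ≈ 6.6000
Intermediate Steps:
p(G, k) = -3 (p(G, k) = 6*(-1/2) = -3)
l = -25 (l = 1*(-25) = -25)
-165/l = -165/(-25) = -165*(-1/25) = 33/5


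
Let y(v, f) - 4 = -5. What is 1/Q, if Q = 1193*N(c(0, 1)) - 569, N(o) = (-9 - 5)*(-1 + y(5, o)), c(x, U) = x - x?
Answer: 1/32835 ≈ 3.0455e-5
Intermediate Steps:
c(x, U) = 0
y(v, f) = -1 (y(v, f) = 4 - 5 = -1)
N(o) = 28 (N(o) = (-9 - 5)*(-1 - 1) = -14*(-2) = 28)
Q = 32835 (Q = 1193*28 - 569 = 33404 - 569 = 32835)
1/Q = 1/32835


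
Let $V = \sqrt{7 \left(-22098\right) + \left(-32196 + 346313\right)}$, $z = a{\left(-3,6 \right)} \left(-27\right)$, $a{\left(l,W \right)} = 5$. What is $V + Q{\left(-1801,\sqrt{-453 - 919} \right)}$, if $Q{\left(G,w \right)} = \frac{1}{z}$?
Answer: $- \frac{1}{135} + \sqrt{159431} \approx 399.28$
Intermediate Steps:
$z = -135$ ($z = 5 \left(-27\right) = -135$)
$V = \sqrt{159431}$ ($V = \sqrt{-154686 + 314117} = \sqrt{159431} \approx 399.29$)
$Q{\left(G,w \right)} = - \frac{1}{135}$ ($Q{\left(G,w \right)} = \frac{1}{-135} = - \frac{1}{135}$)
$V + Q{\left(-1801,\sqrt{-453 - 919} \right)} = \sqrt{159431} - \frac{1}{135} = - \frac{1}{135} + \sqrt{159431}$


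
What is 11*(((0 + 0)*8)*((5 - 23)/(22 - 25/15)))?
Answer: 0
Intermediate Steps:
11*(((0 + 0)*8)*((5 - 23)/(22 - 25/15))) = 11*((0*8)*(-18/(22 - 25*1/15))) = 11*(0*(-18/(22 - 5/3))) = 11*(0*(-18/61/3)) = 11*(0*(-18*3/61)) = 11*(0*(-54/61)) = 11*0 = 0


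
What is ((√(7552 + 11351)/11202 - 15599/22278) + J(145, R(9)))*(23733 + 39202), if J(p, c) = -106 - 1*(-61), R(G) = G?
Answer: -64074689915/22278 + 62935*√18903/11202 ≈ -2.8754e+6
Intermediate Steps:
J(p, c) = -45 (J(p, c) = -106 + 61 = -45)
((√(7552 + 11351)/11202 - 15599/22278) + J(145, R(9)))*(23733 + 39202) = ((√(7552 + 11351)/11202 - 15599/22278) - 45)*(23733 + 39202) = ((√18903*(1/11202) - 15599*1/22278) - 45)*62935 = ((√18903/11202 - 15599/22278) - 45)*62935 = ((-15599/22278 + √18903/11202) - 45)*62935 = (-1018109/22278 + √18903/11202)*62935 = -64074689915/22278 + 62935*√18903/11202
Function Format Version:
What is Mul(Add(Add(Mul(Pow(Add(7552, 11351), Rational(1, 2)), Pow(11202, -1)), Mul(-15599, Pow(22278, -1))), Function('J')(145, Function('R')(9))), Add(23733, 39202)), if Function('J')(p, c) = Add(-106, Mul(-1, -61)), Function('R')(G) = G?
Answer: Add(Rational(-64074689915, 22278), Mul(Rational(62935, 11202), Pow(18903, Rational(1, 2)))) ≈ -2.8754e+6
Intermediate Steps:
Function('J')(p, c) = -45 (Function('J')(p, c) = Add(-106, 61) = -45)
Mul(Add(Add(Mul(Pow(Add(7552, 11351), Rational(1, 2)), Pow(11202, -1)), Mul(-15599, Pow(22278, -1))), Function('J')(145, Function('R')(9))), Add(23733, 39202)) = Mul(Add(Add(Mul(Pow(Add(7552, 11351), Rational(1, 2)), Pow(11202, -1)), Mul(-15599, Pow(22278, -1))), -45), Add(23733, 39202)) = Mul(Add(Add(Mul(Pow(18903, Rational(1, 2)), Rational(1, 11202)), Mul(-15599, Rational(1, 22278))), -45), 62935) = Mul(Add(Add(Mul(Rational(1, 11202), Pow(18903, Rational(1, 2))), Rational(-15599, 22278)), -45), 62935) = Mul(Add(Add(Rational(-15599, 22278), Mul(Rational(1, 11202), Pow(18903, Rational(1, 2)))), -45), 62935) = Mul(Add(Rational(-1018109, 22278), Mul(Rational(1, 11202), Pow(18903, Rational(1, 2)))), 62935) = Add(Rational(-64074689915, 22278), Mul(Rational(62935, 11202), Pow(18903, Rational(1, 2))))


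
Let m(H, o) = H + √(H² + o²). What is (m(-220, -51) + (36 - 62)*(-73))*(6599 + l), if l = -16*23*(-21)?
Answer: 24040706 + 14327*√51001 ≈ 2.7276e+7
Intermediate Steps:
l = 7728 (l = -368*(-21) = 7728)
(m(-220, -51) + (36 - 62)*(-73))*(6599 + l) = ((-220 + √((-220)² + (-51)²)) + (36 - 62)*(-73))*(6599 + 7728) = ((-220 + √(48400 + 2601)) - 26*(-73))*14327 = ((-220 + √51001) + 1898)*14327 = (1678 + √51001)*14327 = 24040706 + 14327*√51001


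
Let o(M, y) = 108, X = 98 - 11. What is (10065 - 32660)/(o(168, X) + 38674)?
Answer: -22595/38782 ≈ -0.58262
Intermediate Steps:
X = 87
(10065 - 32660)/(o(168, X) + 38674) = (10065 - 32660)/(108 + 38674) = -22595/38782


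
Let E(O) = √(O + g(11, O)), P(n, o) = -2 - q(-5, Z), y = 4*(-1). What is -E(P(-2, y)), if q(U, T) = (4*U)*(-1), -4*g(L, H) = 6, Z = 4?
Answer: -I*√94/2 ≈ -4.8477*I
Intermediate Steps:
g(L, H) = -3/2 (g(L, H) = -¼*6 = -3/2)
q(U, T) = -4*U
y = -4
P(n, o) = -22 (P(n, o) = -2 - (-4)*(-5) = -2 - 1*20 = -2 - 20 = -22)
E(O) = √(-3/2 + O) (E(O) = √(O - 3/2) = √(-3/2 + O))
-E(P(-2, y)) = -√(-6 + 4*(-22))/2 = -√(-6 - 88)/2 = -√(-94)/2 = -I*√94/2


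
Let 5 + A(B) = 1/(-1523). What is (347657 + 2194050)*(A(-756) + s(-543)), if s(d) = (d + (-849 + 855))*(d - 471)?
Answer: 2107820580579686/1523 ≈ 1.3840e+12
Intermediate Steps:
A(B) = -7616/1523 (A(B) = -5 + 1/(-1523) = -5 - 1/1523 = -7616/1523)
s(d) = (-471 + d)*(6 + d) (s(d) = (d + 6)*(-471 + d) = (6 + d)*(-471 + d) = (-471 + d)*(6 + d))
(347657 + 2194050)*(A(-756) + s(-543)) = (347657 + 2194050)*(-7616/1523 + (-2826 + (-543)² - 465*(-543))) = 2541707*(-7616/1523 + (-2826 + 294849 + 252495)) = 2541707*(-7616/1523 + 544518) = 2541707*(829293298/1523) = 2107820580579686/1523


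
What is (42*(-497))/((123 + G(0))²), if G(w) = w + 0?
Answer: -6958/5043 ≈ -1.3797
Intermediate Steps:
G(w) = w
(42*(-497))/((123 + G(0))²) = (42*(-497))/((123 + 0)²) = -20874/(123²) = -20874/15129 = -20874*1/15129 = -6958/5043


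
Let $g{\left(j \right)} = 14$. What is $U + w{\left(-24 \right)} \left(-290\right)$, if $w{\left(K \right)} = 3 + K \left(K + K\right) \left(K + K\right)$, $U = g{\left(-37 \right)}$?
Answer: $16034984$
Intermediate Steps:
$U = 14$
$w{\left(K \right)} = 3 + 4 K^{3}$ ($w{\left(K \right)} = 3 + K 2 K 2 K = 3 + K 4 K^{2} = 3 + 4 K^{3}$)
$U + w{\left(-24 \right)} \left(-290\right) = 14 + \left(3 + 4 \left(-24\right)^{3}\right) \left(-290\right) = 14 + \left(3 + 4 \left(-13824\right)\right) \left(-290\right) = 14 + \left(3 - 55296\right) \left(-290\right) = 14 - -16034970 = 14 + 16034970 = 16034984$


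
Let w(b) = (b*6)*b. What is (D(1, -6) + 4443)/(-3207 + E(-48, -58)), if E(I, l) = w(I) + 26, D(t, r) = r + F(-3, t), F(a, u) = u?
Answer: 4438/10643 ≈ 0.41699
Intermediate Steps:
w(b) = 6*b**2 (w(b) = (6*b)*b = 6*b**2)
D(t, r) = r + t
E(I, l) = 26 + 6*I**2 (E(I, l) = 6*I**2 + 26 = 26 + 6*I**2)
(D(1, -6) + 4443)/(-3207 + E(-48, -58)) = ((-6 + 1) + 4443)/(-3207 + (26 + 6*(-48)**2)) = (-5 + 4443)/(-3207 + (26 + 6*2304)) = 4438/(-3207 + (26 + 13824)) = 4438/(-3207 + 13850) = 4438/10643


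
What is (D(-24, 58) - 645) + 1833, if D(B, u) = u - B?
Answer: 1270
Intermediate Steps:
(D(-24, 58) - 645) + 1833 = ((58 - 1*(-24)) - 645) + 1833 = ((58 + 24) - 645) + 1833 = (82 - 645) + 1833 = -563 + 1833 = 1270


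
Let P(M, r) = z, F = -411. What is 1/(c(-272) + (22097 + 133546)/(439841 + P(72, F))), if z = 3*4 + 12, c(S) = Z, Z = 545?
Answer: 439865/239882068 ≈ 0.0018337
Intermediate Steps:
c(S) = 545
z = 24 (z = 12 + 12 = 24)
P(M, r) = 24
1/(c(-272) + (22097 + 133546)/(439841 + P(72, F))) = 1/(545 + (22097 + 133546)/(439841 + 24)) = 1/(545 + 155643/439865) = 1/(239882068/439865) = 439865/239882068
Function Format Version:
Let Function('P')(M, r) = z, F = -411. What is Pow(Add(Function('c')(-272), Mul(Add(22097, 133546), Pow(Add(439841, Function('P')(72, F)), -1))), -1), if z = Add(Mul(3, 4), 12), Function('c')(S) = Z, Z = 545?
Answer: Rational(439865, 239882068) ≈ 0.0018337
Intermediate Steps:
Function('c')(S) = 545
z = 24 (z = Add(12, 12) = 24)
Function('P')(M, r) = 24
Pow(Add(Function('c')(-272), Mul(Add(22097, 133546), Pow(Add(439841, Function('P')(72, F)), -1))), -1) = Pow(Add(545, Mul(Add(22097, 133546), Pow(Add(439841, 24), -1))), -1) = Pow(Add(545, Mul(155643, Pow(439865, -1))), -1) = Pow(Add(545, Mul(155643, Rational(1, 439865))), -1) = Pow(Add(545, Rational(155643, 439865)), -1) = Pow(Rational(239882068, 439865), -1) = Rational(439865, 239882068)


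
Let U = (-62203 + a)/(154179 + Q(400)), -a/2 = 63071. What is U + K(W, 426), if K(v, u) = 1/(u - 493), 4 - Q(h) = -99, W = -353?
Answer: -12773397/10336894 ≈ -1.2357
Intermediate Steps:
a = -126142 (a = -2*63071 = -126142)
Q(h) = 103 (Q(h) = 4 - 1*(-99) = 4 + 99 = 103)
K(v, u) = 1/(-493 + u)
U = -188345/154282 (U = (-62203 - 126142)/(154179 + 103) = -188345/154282 ≈ -1.2208)
U + K(W, 426) = -188345/154282 + 1/(-493 + 426) = -188345/154282 + 1/(-67) = -188345/154282 - 1/67 = -12773397/10336894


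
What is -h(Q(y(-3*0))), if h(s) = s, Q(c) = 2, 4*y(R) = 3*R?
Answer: -2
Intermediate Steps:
y(R) = 3*R/4 (y(R) = (3*R)/4 = 3*R/4)
-h(Q(y(-3*0))) = -1*2 = -2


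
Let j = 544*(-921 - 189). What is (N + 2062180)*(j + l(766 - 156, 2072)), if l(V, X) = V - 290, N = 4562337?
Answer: -3998028499840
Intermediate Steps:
l(V, X) = -290 + V
j = -603840 (j = 544*(-1110) = -603840)
(N + 2062180)*(j + l(766 - 156, 2072)) = (4562337 + 2062180)*(-603840 + (-290 + (766 - 156))) = 6624517*(-603840 + (-290 + 610)) = 6624517*(-603840 + 320) = 6624517*(-603520) = -3998028499840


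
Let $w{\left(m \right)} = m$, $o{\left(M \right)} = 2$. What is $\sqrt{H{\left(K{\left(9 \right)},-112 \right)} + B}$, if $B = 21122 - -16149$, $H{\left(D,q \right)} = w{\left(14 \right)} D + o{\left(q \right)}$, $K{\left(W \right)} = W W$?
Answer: $\sqrt{38407} \approx 195.98$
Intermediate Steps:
$K{\left(W \right)} = W^{2}$
$H{\left(D,q \right)} = 2 + 14 D$ ($H{\left(D,q \right)} = 14 D + 2 = 2 + 14 D$)
$B = 37271$ ($B = 21122 + 16149 = 37271$)
$\sqrt{H{\left(K{\left(9 \right)},-112 \right)} + B} = \sqrt{\left(2 + 14 \cdot 9^{2}\right) + 37271} = \sqrt{\left(2 + 14 \cdot 81\right) + 37271} = \sqrt{\left(2 + 1134\right) + 37271} = \sqrt{1136 + 37271} = \sqrt{38407}$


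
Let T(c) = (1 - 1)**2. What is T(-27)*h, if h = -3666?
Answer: 0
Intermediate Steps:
T(c) = 0 (T(c) = 0**2 = 0)
T(-27)*h = 0*(-3666) = 0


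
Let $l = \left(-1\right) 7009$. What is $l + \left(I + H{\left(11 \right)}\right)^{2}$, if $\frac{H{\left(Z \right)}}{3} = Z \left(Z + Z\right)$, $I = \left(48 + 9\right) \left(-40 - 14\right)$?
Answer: $5524895$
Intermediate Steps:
$l = -7009$
$I = -3078$ ($I = 57 \left(-54\right) = -3078$)
$H{\left(Z \right)} = 6 Z^{2}$ ($H{\left(Z \right)} = 3 Z \left(Z + Z\right) = 3 Z 2 Z = 3 \cdot 2 Z^{2} = 6 Z^{2}$)
$l + \left(I + H{\left(11 \right)}\right)^{2} = -7009 + \left(-3078 + 6 \cdot 11^{2}\right)^{2} = -7009 + \left(-3078 + 6 \cdot 121\right)^{2} = -7009 + \left(-3078 + 726\right)^{2} = -7009 + \left(-2352\right)^{2} = -7009 + 5531904 = 5524895$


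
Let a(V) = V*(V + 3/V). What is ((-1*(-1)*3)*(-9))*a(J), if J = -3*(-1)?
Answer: -324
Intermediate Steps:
J = 3
((-1*(-1)*3)*(-9))*a(J) = ((-1*(-1)*3)*(-9))*(3 + 3²) = ((1*3)*(-9))*(3 + 9) = (3*(-9))*12 = -27*12 = -324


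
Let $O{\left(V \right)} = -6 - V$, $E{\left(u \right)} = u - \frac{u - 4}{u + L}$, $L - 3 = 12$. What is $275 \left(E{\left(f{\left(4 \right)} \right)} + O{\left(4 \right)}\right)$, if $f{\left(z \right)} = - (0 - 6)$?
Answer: $- \frac{23650}{21} \approx -1126.2$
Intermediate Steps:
$L = 15$ ($L = 3 + 12 = 15$)
$f{\left(z \right)} = 6$ ($f{\left(z \right)} = - (0 - 6) = \left(-1\right) \left(-6\right) = 6$)
$E{\left(u \right)} = u - \frac{-4 + u}{15 + u}$ ($E{\left(u \right)} = u - \frac{u - 4}{u + 15} = u - \frac{-4 + u}{15 + u}$)
$275 \left(E{\left(f{\left(4 \right)} \right)} + O{\left(4 \right)}\right) = 275 \left(\frac{4 + 6^{2} + 14 \cdot 6}{15 + 6} - 10\right) = 275 \left(\frac{4 + 36 + 84}{21} - 10\right) = 275 \left(\frac{1}{21} \cdot 124 - 10\right) = 275 \left(\frac{124}{21} - 10\right) = 275 \left(- \frac{86}{21}\right) = - \frac{23650}{21}$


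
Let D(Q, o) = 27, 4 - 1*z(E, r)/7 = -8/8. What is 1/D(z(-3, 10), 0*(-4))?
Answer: 1/27 ≈ 0.037037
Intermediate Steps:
z(E, r) = 35 (z(E, r) = 28 - (-56)/8 = 28 - 7*(-1) = 28 + 7 = 35)
1/D(z(-3, 10), 0*(-4)) = 1/27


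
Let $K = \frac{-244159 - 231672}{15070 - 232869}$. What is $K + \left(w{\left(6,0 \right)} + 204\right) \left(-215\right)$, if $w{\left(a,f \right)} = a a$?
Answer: $- \frac{11237952569}{217799} \approx -51598.0$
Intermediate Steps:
$w{\left(a,f \right)} = a^{2}$
$K = \frac{475831}{217799}$ ($K = - \frac{475831}{-217799} = \left(-475831\right) \left(- \frac{1}{217799}\right) = \frac{475831}{217799} \approx 2.1847$)
$K + \left(w{\left(6,0 \right)} + 204\right) \left(-215\right) = \frac{475831}{217799} + \left(6^{2} + 204\right) \left(-215\right) = \frac{475831}{217799} + \left(36 + 204\right) \left(-215\right) = \frac{475831}{217799} + 240 \left(-215\right) = \frac{475831}{217799} - 51600 = - \frac{11237952569}{217799}$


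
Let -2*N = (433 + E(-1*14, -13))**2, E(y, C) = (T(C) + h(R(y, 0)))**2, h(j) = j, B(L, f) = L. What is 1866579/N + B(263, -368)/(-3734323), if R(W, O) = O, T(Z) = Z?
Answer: -6970456547143/676666796246 ≈ -10.301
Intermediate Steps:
E(y, C) = C**2 (E(y, C) = (C + 0)**2 = C**2)
N = -181202 (N = -(433 + (-13)**2)**2/2 = -(433 + 169)**2/2 = -1/2*602**2 = -1/2*362404 = -181202)
1866579/N + B(263, -368)/(-3734323) = 1866579/(-181202) + 263/(-3734323) = 1866579*(-1/181202) + 263*(-1/3734323) = -1866579/181202 - 263/3734323 = -6970456547143/676666796246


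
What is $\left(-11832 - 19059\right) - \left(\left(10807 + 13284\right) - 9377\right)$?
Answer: $-45605$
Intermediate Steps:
$\left(-11832 - 19059\right) - \left(\left(10807 + 13284\right) - 9377\right) = \left(-11832 - 19059\right) - \left(24091 - 9377\right) = -30891 - 14714 = -45605$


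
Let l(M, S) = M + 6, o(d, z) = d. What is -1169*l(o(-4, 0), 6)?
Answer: -2338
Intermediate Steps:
l(M, S) = 6 + M
-1169*l(o(-4, 0), 6) = -1169*(6 - 4) = -1169*2 = -2338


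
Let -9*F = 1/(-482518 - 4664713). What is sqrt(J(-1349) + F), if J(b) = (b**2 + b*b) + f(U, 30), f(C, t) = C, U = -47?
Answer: sqrt(867836904632947226426)/15441693 ≈ 1907.8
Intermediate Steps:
J(b) = -47 + 2*b**2 (J(b) = (b**2 + b*b) - 47 = (b**2 + b**2) - 47 = 2*b**2 - 47 = -47 + 2*b**2)
F = 1/46325079 (F = -1/(9*(-482518 - 4664713)) = -1/9/(-5147231) = -1/9*(-1/5147231) = 1/46325079 ≈ 2.1587e-8)
sqrt(J(-1349) + F) = sqrt((-47 + 2*(-1349)**2) + 1/46325079) = sqrt((-47 + 2*1819801) + 1/46325079) = sqrt((-47 + 3639602) + 1/46325079) = sqrt(3639555 + 1/46325079) = sqrt(168602672899846/46325079) = sqrt(867836904632947226426)/15441693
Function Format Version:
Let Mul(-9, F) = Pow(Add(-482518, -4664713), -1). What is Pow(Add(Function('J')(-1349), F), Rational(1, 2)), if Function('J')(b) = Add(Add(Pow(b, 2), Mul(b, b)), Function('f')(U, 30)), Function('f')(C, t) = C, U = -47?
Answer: Mul(Rational(1, 15441693), Pow(867836904632947226426, Rational(1, 2))) ≈ 1907.8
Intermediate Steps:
Function('J')(b) = Add(-47, Mul(2, Pow(b, 2))) (Function('J')(b) = Add(Add(Pow(b, 2), Mul(b, b)), -47) = Add(Add(Pow(b, 2), Pow(b, 2)), -47) = Add(Mul(2, Pow(b, 2)), -47) = Add(-47, Mul(2, Pow(b, 2))))
F = Rational(1, 46325079) (F = Mul(Rational(-1, 9), Pow(Add(-482518, -4664713), -1)) = Mul(Rational(-1, 9), Pow(-5147231, -1)) = Mul(Rational(-1, 9), Rational(-1, 5147231)) = Rational(1, 46325079) ≈ 2.1587e-8)
Pow(Add(Function('J')(-1349), F), Rational(1, 2)) = Pow(Add(Add(-47, Mul(2, Pow(-1349, 2))), Rational(1, 46325079)), Rational(1, 2)) = Pow(Add(Add(-47, Mul(2, 1819801)), Rational(1, 46325079)), Rational(1, 2)) = Pow(Add(Add(-47, 3639602), Rational(1, 46325079)), Rational(1, 2)) = Pow(Add(3639555, Rational(1, 46325079)), Rational(1, 2)) = Pow(Rational(168602672899846, 46325079), Rational(1, 2)) = Mul(Rational(1, 15441693), Pow(867836904632947226426, Rational(1, 2)))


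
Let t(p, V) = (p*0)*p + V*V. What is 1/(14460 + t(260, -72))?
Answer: 1/19644 ≈ 5.0906e-5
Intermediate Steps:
t(p, V) = V² (t(p, V) = 0*p + V² = 0 + V² = V²)
1/(14460 + t(260, -72)) = 1/(14460 + (-72)²) = 1/(14460 + 5184) = 1/19644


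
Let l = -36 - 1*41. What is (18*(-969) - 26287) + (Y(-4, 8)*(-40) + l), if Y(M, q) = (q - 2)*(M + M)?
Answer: -41886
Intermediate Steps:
l = -77 (l = -36 - 41 = -77)
Y(M, q) = 2*M*(-2 + q) (Y(M, q) = (-2 + q)*(2*M) = 2*M*(-2 + q))
(18*(-969) - 26287) + (Y(-4, 8)*(-40) + l) = (18*(-969) - 26287) + ((2*(-4)*(-2 + 8))*(-40) - 77) = (-17442 - 26287) + ((2*(-4)*6)*(-40) - 77) = -43729 + (-48*(-40) - 77) = -43729 + (1920 - 77) = -43729 + 1843 = -41886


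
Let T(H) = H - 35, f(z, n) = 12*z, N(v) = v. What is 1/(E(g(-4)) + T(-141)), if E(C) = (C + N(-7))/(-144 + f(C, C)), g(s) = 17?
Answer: -6/1055 ≈ -0.0056872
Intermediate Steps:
E(C) = (-7 + C)/(-144 + 12*C) (E(C) = (C - 7)/(-144 + 12*C) = (-7 + C)/(-144 + 12*C))
T(H) = -35 + H
1/(E(g(-4)) + T(-141)) = 1/((-7 + 17)/(12*(-12 + 17)) + (-35 - 141)) = 1/((1/12)*10/5 - 176) = 1/((1/12)*(⅕)*10 - 176) = 1/(⅙ - 176) = 1/(-1055/6) = -6/1055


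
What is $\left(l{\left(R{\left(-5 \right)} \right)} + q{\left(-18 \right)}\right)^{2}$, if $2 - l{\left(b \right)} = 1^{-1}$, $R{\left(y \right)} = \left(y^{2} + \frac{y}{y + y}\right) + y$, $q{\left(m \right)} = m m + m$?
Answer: $94249$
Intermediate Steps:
$q{\left(m \right)} = m + m^{2}$ ($q{\left(m \right)} = m^{2} + m = m + m^{2}$)
$R{\left(y \right)} = \frac{1}{2} + y + y^{2}$ ($R{\left(y \right)} = \left(y^{2} + \frac{y}{2 y}\right) + y = \left(y^{2} + \frac{1}{2 y} y\right) + y = \left(y^{2} + \frac{1}{2}\right) + y = \left(\frac{1}{2} + y^{2}\right) + y = \frac{1}{2} + y + y^{2}$)
$l{\left(b \right)} = 1$ ($l{\left(b \right)} = 2 - 1^{-1} = 2 - 1 = 1$)
$\left(l{\left(R{\left(-5 \right)} \right)} + q{\left(-18 \right)}\right)^{2} = \left(1 - 18 \left(1 - 18\right)\right)^{2} = \left(1 - -306\right)^{2} = \left(1 + 306\right)^{2} = 307^{2} = 94249$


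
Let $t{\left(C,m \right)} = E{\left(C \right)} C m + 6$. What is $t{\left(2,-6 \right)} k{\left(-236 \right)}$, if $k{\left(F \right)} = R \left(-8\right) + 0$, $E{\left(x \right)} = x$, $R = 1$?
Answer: $144$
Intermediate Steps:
$t{\left(C,m \right)} = 6 + m C^{2}$ ($t{\left(C,m \right)} = C C m + 6 = C^{2} m + 6 = m C^{2} + 6 = 6 + m C^{2}$)
$k{\left(F \right)} = -8$ ($k{\left(F \right)} = 1 \left(-8\right) + 0 = -8 + 0 = -8$)
$t{\left(2,-6 \right)} k{\left(-236 \right)} = \left(6 - 6 \cdot 2^{2}\right) \left(-8\right) = \left(6 - 24\right) \left(-8\right) = \left(-18\right) \left(-8\right) = 144$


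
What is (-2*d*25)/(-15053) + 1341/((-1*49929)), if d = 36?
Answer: 23228709/250527079 ≈ 0.092719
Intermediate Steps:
(-2*d*25)/(-15053) + 1341/((-1*49929)) = (-2*36*25)/(-15053) + 1341/((-1*49929)) = -72*25*(-1/15053) + 1341/(-49929) = -1800*(-1/15053) + 1341*(-1/49929) = 1800/15053 - 447/16643 = 23228709/250527079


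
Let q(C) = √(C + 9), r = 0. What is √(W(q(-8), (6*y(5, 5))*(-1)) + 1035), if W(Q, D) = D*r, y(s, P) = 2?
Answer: 3*√115 ≈ 32.171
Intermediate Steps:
q(C) = √(9 + C)
W(Q, D) = 0 (W(Q, D) = D*0 = 0)
√(W(q(-8), (6*y(5, 5))*(-1)) + 1035) = √(0 + 1035) = √1035 = 3*√115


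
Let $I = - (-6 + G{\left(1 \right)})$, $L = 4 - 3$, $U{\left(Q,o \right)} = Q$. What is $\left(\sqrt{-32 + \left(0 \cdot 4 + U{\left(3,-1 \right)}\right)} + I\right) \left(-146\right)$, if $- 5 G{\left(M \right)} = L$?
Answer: $- \frac{4526}{5} - 146 i \sqrt{29} \approx -905.2 - 786.23 i$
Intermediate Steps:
$L = 1$
$G{\left(M \right)} = - \frac{1}{5}$ ($G{\left(M \right)} = \left(- \frac{1}{5}\right) 1 = - \frac{1}{5}$)
$I = \frac{31}{5}$ ($I = - (-6 - \frac{1}{5}) = \left(-1\right) \left(- \frac{31}{5}\right) = \frac{31}{5} \approx 6.2$)
$\left(\sqrt{-32 + \left(0 \cdot 4 + U{\left(3,-1 \right)}\right)} + I\right) \left(-146\right) = \left(\sqrt{-32 + \left(0 \cdot 4 + 3\right)} + \frac{31}{5}\right) \left(-146\right) = \left(\sqrt{-32 + \left(0 + 3\right)} + \frac{31}{5}\right) \left(-146\right) = \left(\sqrt{-32 + 3} + \frac{31}{5}\right) \left(-146\right) = \left(\sqrt{-29} + \frac{31}{5}\right) \left(-146\right) = \left(i \sqrt{29} + \frac{31}{5}\right) \left(-146\right) = \left(\frac{31}{5} + i \sqrt{29}\right) \left(-146\right) = - \frac{4526}{5} - 146 i \sqrt{29}$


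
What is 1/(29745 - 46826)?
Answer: -1/17081 ≈ -5.8545e-5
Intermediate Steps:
1/(29745 - 46826) = 1/(-17081) = -1/17081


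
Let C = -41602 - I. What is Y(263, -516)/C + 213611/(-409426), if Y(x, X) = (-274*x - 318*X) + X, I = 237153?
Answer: -19402341513/22825908926 ≈ -0.85001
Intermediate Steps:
Y(x, X) = -317*X - 274*x (Y(x, X) = (-318*X - 274*x) + X = -317*X - 274*x)
C = -278755 (C = -41602 - 1*237153 = -41602 - 237153 = -278755)
Y(263, -516)/C + 213611/(-409426) = (-317*(-516) - 274*263)/(-278755) + 213611/(-409426) = (163572 - 72062)*(-1/278755) + 213611*(-1/409426) = 91510*(-1/278755) - 213611/409426 = -18302/55751 - 213611/409426 = -19402341513/22825908926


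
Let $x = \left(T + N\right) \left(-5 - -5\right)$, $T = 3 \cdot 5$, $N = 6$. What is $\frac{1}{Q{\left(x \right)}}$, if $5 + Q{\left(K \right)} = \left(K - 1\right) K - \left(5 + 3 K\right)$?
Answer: $- \frac{1}{10} \approx -0.1$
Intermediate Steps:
$T = 15$
$x = 0$ ($x = \left(15 + 6\right) \left(-5 - -5\right) = 21 \left(-5 + 5\right) = 21 \cdot 0 = 0$)
$Q{\left(K \right)} = -10 - 3 K + K \left(-1 + K\right)$ ($Q{\left(K \right)} = -5 - \left(5 + 3 K - \left(K - 1\right) K\right) = -5 - \left(5 + 3 K - \left(-1 + K\right) K\right) = -5 - \left(5 + 3 K - K \left(-1 + K\right)\right) = -10 - 3 K + K \left(-1 + K\right)$)
$\frac{1}{Q{\left(x \right)}} = \frac{1}{-10 + 0^{2} - 0} = \frac{1}{-10 + 0 + 0} = \frac{1}{-10} = - \frac{1}{10}$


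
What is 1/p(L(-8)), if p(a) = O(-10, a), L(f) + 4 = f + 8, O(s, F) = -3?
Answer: -1/3 ≈ -0.33333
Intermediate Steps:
L(f) = 4 + f (L(f) = -4 + (f + 8) = -4 + (8 + f) = 4 + f)
p(a) = -3
1/p(L(-8)) = 1/(-3) = -1/3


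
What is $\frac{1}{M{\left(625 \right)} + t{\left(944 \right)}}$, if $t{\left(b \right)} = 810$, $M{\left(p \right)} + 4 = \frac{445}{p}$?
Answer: $\frac{125}{100839} \approx 0.0012396$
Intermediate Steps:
$M{\left(p \right)} = -4 + \frac{445}{p}$
$\frac{1}{M{\left(625 \right)} + t{\left(944 \right)}} = \frac{1}{\left(-4 + \frac{445}{625}\right) + 810} = \frac{1}{\left(-4 + 445 \cdot \frac{1}{625}\right) + 810} = \frac{1}{\left(-4 + \frac{89}{125}\right) + 810} = \frac{1}{- \frac{411}{125} + 810} = \frac{1}{\frac{100839}{125}} = \frac{125}{100839}$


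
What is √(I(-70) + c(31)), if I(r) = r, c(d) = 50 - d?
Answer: I*√51 ≈ 7.1414*I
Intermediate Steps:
√(I(-70) + c(31)) = √(-70 + (50 - 1*31)) = √(-70 + (50 - 31)) = √(-70 + 19) = √(-51) = I*√51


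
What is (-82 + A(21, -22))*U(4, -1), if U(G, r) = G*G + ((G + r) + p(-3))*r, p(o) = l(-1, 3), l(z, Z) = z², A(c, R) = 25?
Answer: -684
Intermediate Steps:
p(o) = 1 (p(o) = (-1)² = 1)
U(G, r) = G² + r*(1 + G + r) (U(G, r) = G*G + ((G + r) + 1)*r = G² + (1 + G + r)*r = G² + r*(1 + G + r))
(-82 + A(21, -22))*U(4, -1) = (-82 + 25)*(-1 + 4² + (-1)² + 4*(-1)) = -57*(-1 + 16 + 1 - 4) = -57*12 = -684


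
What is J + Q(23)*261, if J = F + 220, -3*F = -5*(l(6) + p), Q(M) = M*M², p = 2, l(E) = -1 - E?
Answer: 9527396/3 ≈ 3.1758e+6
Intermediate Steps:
Q(M) = M³
F = -25/3 (F = -(-5)*((-1 - 1*6) + 2)/3 = -(-5)*((-1 - 6) + 2)/3 = -(-5)*(-7 + 2)/3 = -(-5)*(-5)/3 = -⅓*25 = -25/3 ≈ -8.3333)
J = 635/3 (J = -25/3 + 220 = 635/3 ≈ 211.67)
J + Q(23)*261 = 635/3 + 23³*261 = 635/3 + 12167*261 = 635/3 + 3175587 = 9527396/3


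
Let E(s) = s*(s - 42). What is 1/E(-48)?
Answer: 1/4320 ≈ 0.00023148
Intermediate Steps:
E(s) = s*(-42 + s)
1/E(-48) = 1/(-48*(-42 - 48)) = 1/(-48*(-90)) = 1/4320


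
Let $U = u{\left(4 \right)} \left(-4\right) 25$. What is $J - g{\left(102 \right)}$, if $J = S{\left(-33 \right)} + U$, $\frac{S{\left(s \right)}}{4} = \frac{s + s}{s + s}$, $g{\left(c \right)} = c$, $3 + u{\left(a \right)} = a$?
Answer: $-198$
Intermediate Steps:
$u{\left(a \right)} = -3 + a$
$S{\left(s \right)} = 4$ ($S{\left(s \right)} = 4 \frac{s + s}{s + s} = 4 \frac{2 s}{2 s} = 4 \cdot 2 s \frac{1}{2 s} = 4 \cdot 1 = 4$)
$U = -100$ ($U = \left(-3 + 4\right) \left(-4\right) 25 = 1 \left(-4\right) 25 = \left(-4\right) 25 = -100$)
$J = -96$ ($J = 4 - 100 = -96$)
$J - g{\left(102 \right)} = -96 - 102 = -198$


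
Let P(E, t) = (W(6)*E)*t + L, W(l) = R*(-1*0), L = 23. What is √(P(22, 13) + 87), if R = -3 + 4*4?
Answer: √110 ≈ 10.488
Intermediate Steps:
R = 13 (R = -3 + 16 = 13)
W(l) = 0 (W(l) = 13*(-1*0) = 13*0 = 0)
P(E, t) = 23 (P(E, t) = (0*E)*t + 23 = 0*t + 23 = 0 + 23 = 23)
√(P(22, 13) + 87) = √(23 + 87) = √110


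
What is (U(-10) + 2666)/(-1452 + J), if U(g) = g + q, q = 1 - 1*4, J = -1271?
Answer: -379/389 ≈ -0.97429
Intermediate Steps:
q = -3 (q = 1 - 4 = -3)
U(g) = -3 + g (U(g) = g - 3 = -3 + g)
(U(-10) + 2666)/(-1452 + J) = ((-3 - 10) + 2666)/(-1452 - 1271) = (-13 + 2666)/(-2723) = 2653*(-1/2723) = -379/389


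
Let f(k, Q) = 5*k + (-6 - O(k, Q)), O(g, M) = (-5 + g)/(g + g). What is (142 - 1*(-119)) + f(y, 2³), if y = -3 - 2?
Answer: 229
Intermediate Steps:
O(g, M) = (-5 + g)/(2*g) (O(g, M) = (-5 + g)/((2*g)) = (-5 + g)*(1/(2*g)) = (-5 + g)/(2*g))
y = -5
f(k, Q) = -6 + 5*k - (-5 + k)/(2*k) (f(k, Q) = 5*k + (-6 - (-5 + k)/(2*k)) = -6 + 5*k - (-5 + k)/(2*k))
(142 - 1*(-119)) + f(y, 2³) = (142 - 1*(-119)) + (-13/2 + 5*(-5) + (5/2)/(-5)) = (142 + 119) + (-13/2 - 25 + (5/2)*(-⅕)) = 261 + (-13/2 - 25 - ½) = 261 - 32 = 229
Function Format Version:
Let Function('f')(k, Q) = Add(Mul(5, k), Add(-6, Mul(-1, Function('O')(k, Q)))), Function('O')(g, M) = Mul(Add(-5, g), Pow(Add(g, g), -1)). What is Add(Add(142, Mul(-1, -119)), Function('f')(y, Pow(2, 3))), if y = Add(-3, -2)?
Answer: 229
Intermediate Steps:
Function('O')(g, M) = Mul(Rational(1, 2), Pow(g, -1), Add(-5, g)) (Function('O')(g, M) = Mul(Add(-5, g), Pow(Mul(2, g), -1)) = Mul(Add(-5, g), Mul(Rational(1, 2), Pow(g, -1))) = Mul(Rational(1, 2), Pow(g, -1), Add(-5, g)))
y = -5
Function('f')(k, Q) = Add(-6, Mul(5, k), Mul(Rational(-1, 2), Pow(k, -1), Add(-5, k))) (Function('f')(k, Q) = Add(Mul(5, k), Add(-6, Mul(-1, Mul(Rational(1, 2), Pow(k, -1), Add(-5, k))))) = Add(Mul(5, k), Add(-6, Mul(Rational(-1, 2), Pow(k, -1), Add(-5, k)))) = Add(-6, Mul(5, k), Mul(Rational(-1, 2), Pow(k, -1), Add(-5, k))))
Add(Add(142, Mul(-1, -119)), Function('f')(y, Pow(2, 3))) = Add(Add(142, Mul(-1, -119)), Add(Rational(-13, 2), Mul(5, -5), Mul(Rational(5, 2), Pow(-5, -1)))) = Add(Add(142, 119), Add(Rational(-13, 2), -25, Mul(Rational(5, 2), Rational(-1, 5)))) = Add(261, Add(Rational(-13, 2), -25, Rational(-1, 2))) = Add(261, -32) = 229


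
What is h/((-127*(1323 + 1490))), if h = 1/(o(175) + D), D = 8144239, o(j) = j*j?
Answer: -1/2920478338864 ≈ -3.4241e-13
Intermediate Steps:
o(j) = j²
h = 1/8174864 (h = 1/(175² + 8144239) = 1/(30625 + 8144239) = 1/8174864 ≈ 1.2233e-7)
h/((-127*(1323 + 1490))) = 1/(8174864*((-127*(1323 + 1490)))) = 1/(8174864*((-127*2813))) = (1/8174864)/(-357251) = (1/8174864)*(-1/357251) = -1/2920478338864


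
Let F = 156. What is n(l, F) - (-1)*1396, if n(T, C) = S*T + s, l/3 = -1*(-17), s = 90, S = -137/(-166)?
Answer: 253663/166 ≈ 1528.1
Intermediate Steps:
S = 137/166 (S = -137*(-1/166) = 137/166 ≈ 0.82530)
l = 51 (l = 3*(-1*(-17)) = 3*17 = 51)
n(T, C) = 90 + 137*T/166 (n(T, C) = 137*T/166 + 90 = 90 + 137*T/166)
n(l, F) - (-1)*1396 = (90 + (137/166)*51) - (-1)*1396 = (90 + 6987/166) - 1*(-1396) = 21927/166 + 1396 = 253663/166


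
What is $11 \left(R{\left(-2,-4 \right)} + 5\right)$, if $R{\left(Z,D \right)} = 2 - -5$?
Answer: $132$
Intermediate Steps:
$R{\left(Z,D \right)} = 7$ ($R{\left(Z,D \right)} = 2 + 5 = 7$)
$11 \left(R{\left(-2,-4 \right)} + 5\right) = 11 \left(7 + 5\right) = 11 \cdot 12 = 132$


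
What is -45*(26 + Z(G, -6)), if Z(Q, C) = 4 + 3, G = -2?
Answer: -1485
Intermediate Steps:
Z(Q, C) = 7
-45*(26 + Z(G, -6)) = -45*(26 + 7) = -45*33 = -1485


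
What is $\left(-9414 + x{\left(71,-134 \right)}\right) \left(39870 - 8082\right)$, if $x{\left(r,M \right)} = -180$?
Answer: $-304974072$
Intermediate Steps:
$\left(-9414 + x{\left(71,-134 \right)}\right) \left(39870 - 8082\right) = \left(-9414 - 180\right) \left(39870 - 8082\right) = \left(-9594\right) 31788 = -304974072$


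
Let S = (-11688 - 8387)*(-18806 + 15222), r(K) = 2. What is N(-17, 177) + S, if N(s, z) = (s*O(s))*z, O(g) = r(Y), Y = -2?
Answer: 71942782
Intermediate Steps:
O(g) = 2
S = 71948800 (S = -20075*(-3584) = 71948800)
N(s, z) = 2*s*z (N(s, z) = (s*2)*z = (2*s)*z = 2*s*z)
N(-17, 177) + S = 2*(-17)*177 + 71948800 = -6018 + 71948800 = 71942782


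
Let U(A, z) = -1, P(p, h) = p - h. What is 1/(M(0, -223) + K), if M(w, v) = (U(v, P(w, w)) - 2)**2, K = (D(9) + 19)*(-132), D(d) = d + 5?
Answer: -1/4347 ≈ -0.00023004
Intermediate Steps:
D(d) = 5 + d
K = -4356 (K = ((5 + 9) + 19)*(-132) = (14 + 19)*(-132) = 33*(-132) = -4356)
M(w, v) = 9 (M(w, v) = (-1 - 2)**2 = (-3)**2 = 9)
1/(M(0, -223) + K) = 1/(9 - 4356) = 1/(-4347) = -1/4347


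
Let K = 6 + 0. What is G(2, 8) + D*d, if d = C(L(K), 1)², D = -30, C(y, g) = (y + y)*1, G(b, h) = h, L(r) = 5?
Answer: -2992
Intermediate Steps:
K = 6
C(y, g) = 2*y (C(y, g) = (2*y)*1 = 2*y)
d = 100 (d = (2*5)² = 10² = 100)
G(2, 8) + D*d = 8 - 30*100 = 8 - 3000 = -2992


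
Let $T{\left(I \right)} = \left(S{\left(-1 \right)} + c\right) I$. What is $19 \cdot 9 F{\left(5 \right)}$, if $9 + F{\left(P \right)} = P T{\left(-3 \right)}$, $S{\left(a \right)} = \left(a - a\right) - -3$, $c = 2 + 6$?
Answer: $-29754$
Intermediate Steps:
$c = 8$
$S{\left(a \right)} = 3$ ($S{\left(a \right)} = 0 + 3 = 3$)
$T{\left(I \right)} = 11 I$ ($T{\left(I \right)} = \left(3 + 8\right) I = 11 I$)
$F{\left(P \right)} = -9 - 33 P$ ($F{\left(P \right)} = -9 + P 11 \left(-3\right) = -9 + P \left(-33\right) = -9 - 33 P$)
$19 \cdot 9 F{\left(5 \right)} = 19 \cdot 9 \left(-9 - 165\right) = 171 \left(-9 - 165\right) = 171 \left(-174\right) = -29754$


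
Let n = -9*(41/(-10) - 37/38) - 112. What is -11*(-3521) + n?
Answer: 3673143/95 ≈ 38665.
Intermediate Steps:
n = -6302/95 (n = -9*(41*(-⅒) - 37*1/38) - 112 = -9*(-41/10 - 37/38) - 112 = -9*(-482/95) - 112 = 4338/95 - 112 = -6302/95 ≈ -66.337)
-11*(-3521) + n = -11*(-3521) - 6302/95 = 38731 - 6302/95 = 3673143/95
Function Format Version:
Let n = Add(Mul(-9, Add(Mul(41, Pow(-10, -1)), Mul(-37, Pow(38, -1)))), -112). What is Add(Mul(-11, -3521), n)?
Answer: Rational(3673143, 95) ≈ 38665.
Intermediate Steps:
n = Rational(-6302, 95) (n = Add(Mul(-9, Add(Mul(41, Rational(-1, 10)), Mul(-37, Rational(1, 38)))), -112) = Add(Mul(-9, Add(Rational(-41, 10), Rational(-37, 38))), -112) = Add(Mul(-9, Rational(-482, 95)), -112) = Add(Rational(4338, 95), -112) = Rational(-6302, 95) ≈ -66.337)
Add(Mul(-11, -3521), n) = Add(Mul(-11, -3521), Rational(-6302, 95)) = Add(38731, Rational(-6302, 95)) = Rational(3673143, 95)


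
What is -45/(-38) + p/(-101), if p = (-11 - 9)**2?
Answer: -10655/3838 ≈ -2.7762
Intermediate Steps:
p = 400 (p = (-20)**2 = 400)
-45/(-38) + p/(-101) = -45/(-38) + 400/(-101) = -45*(-1/38) + 400*(-1/101) = 45/38 - 400/101 = -10655/3838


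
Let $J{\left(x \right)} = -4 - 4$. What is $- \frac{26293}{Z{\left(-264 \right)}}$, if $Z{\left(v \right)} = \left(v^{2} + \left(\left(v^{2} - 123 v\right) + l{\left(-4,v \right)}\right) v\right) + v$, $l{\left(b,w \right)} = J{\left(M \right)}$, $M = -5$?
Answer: $\frac{26293}{26900808} \approx 0.00097741$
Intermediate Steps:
$J{\left(x \right)} = -8$ ($J{\left(x \right)} = -4 - 4 = -8$)
$l{\left(b,w \right)} = -8$
$Z{\left(v \right)} = v + v^{2} + v \left(-8 + v^{2} - 123 v\right)$ ($Z{\left(v \right)} = \left(v^{2} + \left(\left(v^{2} - 123 v\right) - 8\right) v\right) + v = \left(v^{2} + \left(-8 + v^{2} - 123 v\right) v\right) + v = \left(v^{2} + v \left(-8 + v^{2} - 123 v\right)\right) + v = v + v^{2} + v \left(-8 + v^{2} - 123 v\right)$)
$- \frac{26293}{Z{\left(-264 \right)}} = - \frac{26293}{\left(-264\right) \left(-7 + \left(-264\right)^{2} - -32208\right)} = - \frac{26293}{\left(-264\right) \left(-7 + 69696 + 32208\right)} = - \frac{26293}{\left(-264\right) 101897} = - \frac{26293}{-26900808} = \left(-26293\right) \left(- \frac{1}{26900808}\right) = \frac{26293}{26900808}$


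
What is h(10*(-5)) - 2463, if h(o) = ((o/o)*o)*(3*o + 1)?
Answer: 4987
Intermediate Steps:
h(o) = o*(1 + 3*o) (h(o) = (1*o)*(1 + 3*o) = o*(1 + 3*o))
h(10*(-5)) - 2463 = (10*(-5))*(1 + 3*(10*(-5))) - 2463 = -50*(1 + 3*(-50)) - 2463 = -50*(1 - 150) - 2463 = -50*(-149) - 2463 = 7450 - 2463 = 4987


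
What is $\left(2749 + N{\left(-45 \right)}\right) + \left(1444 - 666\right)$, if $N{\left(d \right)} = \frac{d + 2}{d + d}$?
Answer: $\frac{317473}{90} \approx 3527.5$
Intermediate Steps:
$N{\left(d \right)} = \frac{2 + d}{2 d}$
$\left(2749 + N{\left(-45 \right)}\right) + \left(1444 - 666\right) = \left(2749 + \frac{2 - 45}{2 \left(-45\right)}\right) + \left(1444 - 666\right) = \left(2749 + \frac{1}{2} \left(- \frac{1}{45}\right) \left(-43\right)\right) + 778 = \left(2749 + \frac{43}{90}\right) + 778 = \frac{247453}{90} + 778 = \frac{317473}{90}$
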